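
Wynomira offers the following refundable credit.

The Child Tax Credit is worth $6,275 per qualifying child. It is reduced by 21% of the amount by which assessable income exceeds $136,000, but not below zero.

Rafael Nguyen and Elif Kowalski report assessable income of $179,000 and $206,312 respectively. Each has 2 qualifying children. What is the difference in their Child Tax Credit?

Rafael ($179,000): Child Tax Credit: base = 2 × $6,275 = $12,550. 21% of the $43,000 excess over $136,000 is $9,030; credit = $12,550 − $9,030 = $3,520.
Elif ($206,312): Child Tax Credit: base = 2 × $6,275 = $12,550. 21% of the $70,312 excess over $136,000 is $14,765.52 ≥ base, so the credit is $0.
Difference: |$3,520 − $0| = $3,520.

$3,520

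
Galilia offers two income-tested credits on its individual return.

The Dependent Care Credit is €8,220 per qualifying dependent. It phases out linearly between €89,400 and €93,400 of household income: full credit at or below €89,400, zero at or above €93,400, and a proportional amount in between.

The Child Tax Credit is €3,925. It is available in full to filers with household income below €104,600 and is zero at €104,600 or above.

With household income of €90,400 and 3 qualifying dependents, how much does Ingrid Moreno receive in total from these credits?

€22,420

Dependent Care Credit: base = 3 × €8,220 = €24,660. €90,400 is €1,000 into a €4,000 phase-out range, leaving 3,000/4,000 of the credit: €24,660 × 3,000/4,000 = €18,495.
Child Tax Credit: €90,400 is below the €104,600 cutoff, so the full €3,925 applies.
Total: €18,495 + €3,925 = €22,420.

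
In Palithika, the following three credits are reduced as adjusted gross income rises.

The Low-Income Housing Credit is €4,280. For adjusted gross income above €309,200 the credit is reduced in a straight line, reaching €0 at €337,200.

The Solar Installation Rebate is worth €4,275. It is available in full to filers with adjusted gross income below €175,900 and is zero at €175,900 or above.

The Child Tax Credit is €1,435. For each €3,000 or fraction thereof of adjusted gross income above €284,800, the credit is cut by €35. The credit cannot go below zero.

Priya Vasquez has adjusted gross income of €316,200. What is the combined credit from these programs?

€4,260

Low-Income Housing Credit: €316,200 is €7,000 into a €28,000 phase-out range, leaving 21,000/28,000 of the credit: €4,280 × 21,000/28,000 = €3,210.
Solar Installation Rebate: €316,200 meets or exceeds the €175,900 cutoff, so the credit is €0.
Child Tax Credit: income exceeds €284,800 by €31,400, which is 11 full-or-partial €3,000 increments; reduction = 11 × €35 = €385, leaving €1,050.
Total: €3,210 + €0 + €1,050 = €4,260.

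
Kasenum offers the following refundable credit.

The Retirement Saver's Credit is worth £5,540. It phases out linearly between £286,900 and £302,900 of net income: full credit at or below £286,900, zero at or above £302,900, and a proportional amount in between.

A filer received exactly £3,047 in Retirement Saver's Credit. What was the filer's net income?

£294,100

£3,047 is 3,047/5,540 of the full £5,540, so 2,493/5,540 of the £16,000 range has been used: income = £286,900 + £16,000 × 2,493/5,540 = £294,100.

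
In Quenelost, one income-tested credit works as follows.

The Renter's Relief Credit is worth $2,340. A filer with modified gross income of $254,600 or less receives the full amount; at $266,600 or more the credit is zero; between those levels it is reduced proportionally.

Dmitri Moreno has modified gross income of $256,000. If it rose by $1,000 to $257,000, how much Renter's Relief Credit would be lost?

At $256,000 — $256,000 is $1,400 into a $12,000 phase-out range, leaving 10,600/12,000 of the credit: $2,340 × 10,600/12,000 = $2,067.
At $257,000 — $257,000 is $2,400 into a $12,000 phase-out range, leaving 9,600/12,000 of the credit: $2,340 × 9,600/12,000 = $1,872.
Lost: $2,067 − $1,872 = $195.

$195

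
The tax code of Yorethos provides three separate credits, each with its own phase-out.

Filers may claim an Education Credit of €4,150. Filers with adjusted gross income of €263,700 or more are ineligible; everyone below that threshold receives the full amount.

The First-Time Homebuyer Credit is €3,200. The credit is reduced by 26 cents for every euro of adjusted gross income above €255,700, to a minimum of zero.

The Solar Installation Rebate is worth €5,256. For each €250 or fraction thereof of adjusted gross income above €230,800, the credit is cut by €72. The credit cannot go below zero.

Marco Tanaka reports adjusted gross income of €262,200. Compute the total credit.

€5,660

Education Credit: €262,200 is below the €263,700 cutoff, so the full €4,150 applies.
First-Time Homebuyer Credit: 26% of the €6,500 excess over €255,700 is €1,690; credit = €3,200 − €1,690 = €1,510.
Solar Installation Rebate: income exceeds €230,800 by €31,400 → 126 increments × €72 = €9,072 ≥ base, so the credit is €0.
Total: €4,150 + €1,510 + €0 = €5,660.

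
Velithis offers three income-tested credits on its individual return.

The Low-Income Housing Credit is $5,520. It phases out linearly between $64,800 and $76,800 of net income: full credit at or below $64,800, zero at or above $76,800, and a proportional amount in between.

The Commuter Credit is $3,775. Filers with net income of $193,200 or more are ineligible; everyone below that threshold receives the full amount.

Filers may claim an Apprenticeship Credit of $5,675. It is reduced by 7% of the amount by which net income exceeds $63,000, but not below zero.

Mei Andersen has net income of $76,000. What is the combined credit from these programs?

$8,908

Low-Income Housing Credit: $76,000 is $11,200 into a $12,000 phase-out range, leaving 800/12,000 of the credit: $5,520 × 800/12,000 = $368.
Commuter Credit: $76,000 is below the $193,200 cutoff, so the full $3,775 applies.
Apprenticeship Credit: 7% of the $13,000 excess over $63,000 is $910; credit = $5,675 − $910 = $4,765.
Total: $368 + $3,775 + $4,765 = $8,908.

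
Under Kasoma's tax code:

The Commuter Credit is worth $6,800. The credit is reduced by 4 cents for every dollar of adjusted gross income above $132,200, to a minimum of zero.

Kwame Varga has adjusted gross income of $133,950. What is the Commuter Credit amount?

Commuter Credit: 4% of the $1,750 excess over $132,200 is $70; credit = $6,800 − $70 = $6,730.

$6,730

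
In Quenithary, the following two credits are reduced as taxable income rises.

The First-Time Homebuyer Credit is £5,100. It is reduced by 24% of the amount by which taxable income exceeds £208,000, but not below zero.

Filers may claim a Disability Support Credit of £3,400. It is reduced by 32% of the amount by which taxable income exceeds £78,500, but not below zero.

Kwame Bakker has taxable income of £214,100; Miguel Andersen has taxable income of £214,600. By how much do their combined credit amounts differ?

Kwame (£214,100): First-Time Homebuyer Credit: 24% of the £6,100 excess over £208,000 is £1,464; credit = £5,100 − £1,464 = £3,636. Disability Support Credit: 32% of the £135,600 excess over £78,500 is £43,392 ≥ base, so the credit is £0. total £3,636 + £0 = £3,636
Miguel (£214,600): First-Time Homebuyer Credit: 24% of the £6,600 excess over £208,000 is £1,584; credit = £5,100 − £1,584 = £3,516. Disability Support Credit: 32% of the £136,100 excess over £78,500 is £43,552 ≥ base, so the credit is £0. total £3,516 + £0 = £3,516
Difference: |£3,636 − £3,516| = £120.

£120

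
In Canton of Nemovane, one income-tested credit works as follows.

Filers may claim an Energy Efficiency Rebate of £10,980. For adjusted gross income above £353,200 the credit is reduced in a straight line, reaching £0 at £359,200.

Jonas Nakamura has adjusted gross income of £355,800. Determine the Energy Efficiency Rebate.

£6,222

Energy Efficiency Rebate: £355,800 is £2,600 into a £6,000 phase-out range, leaving 3,400/6,000 of the credit: £10,980 × 3,400/6,000 = £6,222.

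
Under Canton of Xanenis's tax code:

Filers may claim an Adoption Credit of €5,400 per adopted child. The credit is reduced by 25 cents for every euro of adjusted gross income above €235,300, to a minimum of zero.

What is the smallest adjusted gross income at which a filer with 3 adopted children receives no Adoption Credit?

€300,100

Full credit = 3 × €5,400 = €16,200.
The credit falls by 25% of each euro above €235,300, so it reaches zero when the excess is €16,200 / 25% = €64,800: income = €235,300 + €64,800 = €300,100.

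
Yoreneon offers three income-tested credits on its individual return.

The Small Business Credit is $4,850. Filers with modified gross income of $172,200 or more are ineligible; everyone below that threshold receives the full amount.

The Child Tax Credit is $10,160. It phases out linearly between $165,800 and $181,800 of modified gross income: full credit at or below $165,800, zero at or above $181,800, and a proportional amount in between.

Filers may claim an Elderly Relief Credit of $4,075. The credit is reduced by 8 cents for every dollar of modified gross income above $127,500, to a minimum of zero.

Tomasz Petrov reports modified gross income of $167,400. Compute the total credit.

$14,877

Small Business Credit: $167,400 is below the $172,200 cutoff, so the full $4,850 applies.
Child Tax Credit: $167,400 is $1,600 into a $16,000 phase-out range, leaving 14,400/16,000 of the credit: $10,160 × 14,400/16,000 = $9,144.
Elderly Relief Credit: 8% of the $39,900 excess over $127,500 is $3,192; credit = $4,075 − $3,192 = $883.
Total: $4,850 + $9,144 + $883 = $14,877.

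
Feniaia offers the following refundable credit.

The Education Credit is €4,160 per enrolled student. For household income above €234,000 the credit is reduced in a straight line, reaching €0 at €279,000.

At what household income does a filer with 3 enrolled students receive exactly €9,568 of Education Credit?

€244,500

Full credit = 3 × €4,160 = €12,480.
€9,568 is 9,568/12,480 of the full €12,480, so 2,912/12,480 of the €45,000 range has been used: income = €234,000 + €45,000 × 2,912/12,480 = €244,500.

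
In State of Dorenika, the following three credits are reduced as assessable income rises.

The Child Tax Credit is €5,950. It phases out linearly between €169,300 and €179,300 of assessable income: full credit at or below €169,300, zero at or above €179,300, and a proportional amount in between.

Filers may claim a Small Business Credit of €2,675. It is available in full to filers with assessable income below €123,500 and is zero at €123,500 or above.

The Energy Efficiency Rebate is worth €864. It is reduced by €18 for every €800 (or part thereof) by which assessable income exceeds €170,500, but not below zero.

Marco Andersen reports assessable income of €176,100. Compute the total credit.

Child Tax Credit: €176,100 is €6,800 into a €10,000 phase-out range, leaving 3,200/10,000 of the credit: €5,950 × 3,200/10,000 = €1,904.
Small Business Credit: €176,100 meets or exceeds the €123,500 cutoff, so the credit is €0.
Energy Efficiency Rebate: income exceeds €170,500 by €5,600, which is 7 full-or-partial €800 increments; reduction = 7 × €18 = €126, leaving €738.
Total: €1,904 + €0 + €738 = €2,642.

€2,642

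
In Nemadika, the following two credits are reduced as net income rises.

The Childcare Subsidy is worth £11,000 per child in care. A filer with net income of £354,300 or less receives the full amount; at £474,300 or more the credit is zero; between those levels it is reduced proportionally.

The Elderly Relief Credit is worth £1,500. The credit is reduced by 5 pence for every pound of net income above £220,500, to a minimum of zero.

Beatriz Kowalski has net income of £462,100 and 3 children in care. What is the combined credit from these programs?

Childcare Subsidy: base = 3 × £11,000 = £33,000. £462,100 is £107,800 into a £120,000 phase-out range, leaving 12,200/120,000 of the credit: £33,000 × 12,200/120,000 = £3,355.
Elderly Relief Credit: 5% of the £241,600 excess over £220,500 is £12,080 ≥ base, so the credit is £0.
Total: £3,355 + £0 = £3,355.

£3,355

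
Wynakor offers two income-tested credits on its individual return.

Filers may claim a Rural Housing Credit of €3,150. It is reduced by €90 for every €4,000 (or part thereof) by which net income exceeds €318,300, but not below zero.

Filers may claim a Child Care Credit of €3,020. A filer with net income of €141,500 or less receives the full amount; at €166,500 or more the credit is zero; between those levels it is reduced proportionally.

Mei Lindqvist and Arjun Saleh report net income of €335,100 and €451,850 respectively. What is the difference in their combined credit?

€2,610

Mei (€335,100): Rural Housing Credit: income exceeds €318,300 by €16,800, which is 5 full-or-partial €4,000 increments; reduction = 5 × €90 = €450, leaving €2,700. Child Care Credit: €335,100 is at or above €166,500, so the credit is €0. total €2,700 + €0 = €2,700
Arjun (€451,850): Rural Housing Credit: income exceeds €318,300 by €133,550, which is 34 full-or-partial €4,000 increments; reduction = 34 × €90 = €3,060, leaving €90. Child Care Credit: €451,850 is at or above €166,500, so the credit is €0. total €90 + €0 = €90
Difference: |€2,700 − €90| = €2,610.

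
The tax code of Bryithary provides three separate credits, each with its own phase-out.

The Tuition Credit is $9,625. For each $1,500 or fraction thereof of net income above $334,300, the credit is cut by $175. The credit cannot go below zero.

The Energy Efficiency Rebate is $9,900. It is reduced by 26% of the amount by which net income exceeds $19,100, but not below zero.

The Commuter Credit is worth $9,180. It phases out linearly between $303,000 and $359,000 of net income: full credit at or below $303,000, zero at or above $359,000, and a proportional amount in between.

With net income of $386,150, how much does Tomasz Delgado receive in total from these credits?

$3,500

Tuition Credit: income exceeds $334,300 by $51,850, which is 35 full-or-partial $1,500 increments; reduction = 35 × $175 = $6,125, leaving $3,500.
Energy Efficiency Rebate: 26% of the $367,050 excess over $19,100 is $95,433 ≥ base, so the credit is $0.
Commuter Credit: $386,150 is at or above $359,000, so the credit is $0.
Total: $3,500 + $0 + $0 = $3,500.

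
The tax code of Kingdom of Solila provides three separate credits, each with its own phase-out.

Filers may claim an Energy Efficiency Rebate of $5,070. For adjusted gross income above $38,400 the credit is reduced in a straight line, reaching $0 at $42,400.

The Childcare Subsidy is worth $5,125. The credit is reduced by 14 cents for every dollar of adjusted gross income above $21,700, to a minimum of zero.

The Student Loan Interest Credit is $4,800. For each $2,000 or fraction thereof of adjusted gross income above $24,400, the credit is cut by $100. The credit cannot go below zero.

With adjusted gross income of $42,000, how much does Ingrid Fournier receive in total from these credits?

$6,690

Energy Efficiency Rebate: $42,000 is $3,600 into a $4,000 phase-out range, leaving 400/4,000 of the credit: $5,070 × 400/4,000 = $507.
Childcare Subsidy: 14% of the $20,300 excess over $21,700 is $2,842; credit = $5,125 − $2,842 = $2,283.
Student Loan Interest Credit: income exceeds $24,400 by $17,600, which is 9 full-or-partial $2,000 increments; reduction = 9 × $100 = $900, leaving $3,900.
Total: $507 + $2,283 + $3,900 = $6,690.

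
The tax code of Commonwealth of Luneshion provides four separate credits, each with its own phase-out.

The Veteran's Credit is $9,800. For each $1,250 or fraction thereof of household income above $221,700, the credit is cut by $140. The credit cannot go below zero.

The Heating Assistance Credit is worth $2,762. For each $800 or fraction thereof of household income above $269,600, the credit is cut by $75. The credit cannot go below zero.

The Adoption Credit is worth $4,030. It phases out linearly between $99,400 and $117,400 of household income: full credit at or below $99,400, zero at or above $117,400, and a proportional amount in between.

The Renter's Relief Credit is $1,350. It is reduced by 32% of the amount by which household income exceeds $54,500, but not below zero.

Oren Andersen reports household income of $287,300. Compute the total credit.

Veteran's Credit: income exceeds $221,700 by $65,600, which is 53 full-or-partial $1,250 increments; reduction = 53 × $140 = $7,420, leaving $2,380.
Heating Assistance Credit: income exceeds $269,600 by $17,700, which is 23 full-or-partial $800 increments; reduction = 23 × $75 = $1,725, leaving $1,037.
Adoption Credit: $287,300 is at or above $117,400, so the credit is $0.
Renter's Relief Credit: 32% of the $232,800 excess over $54,500 is $74,496 ≥ base, so the credit is $0.
Total: $2,380 + $1,037 + $0 + $0 = $3,417.

$3,417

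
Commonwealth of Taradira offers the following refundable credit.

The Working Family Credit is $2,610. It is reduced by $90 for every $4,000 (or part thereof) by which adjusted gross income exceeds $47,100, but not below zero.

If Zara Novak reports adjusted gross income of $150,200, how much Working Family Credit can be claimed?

$270

Working Family Credit: income exceeds $47,100 by $103,100, which is 26 full-or-partial $4,000 increments; reduction = 26 × $90 = $2,340, leaving $270.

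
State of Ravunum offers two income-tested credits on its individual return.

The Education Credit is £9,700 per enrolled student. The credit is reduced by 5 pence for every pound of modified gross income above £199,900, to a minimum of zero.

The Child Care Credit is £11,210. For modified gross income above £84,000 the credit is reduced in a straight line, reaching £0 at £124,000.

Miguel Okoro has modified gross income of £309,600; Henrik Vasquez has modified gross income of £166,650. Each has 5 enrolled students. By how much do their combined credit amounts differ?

Miguel (£309,600): Education Credit: base = 5 × £9,700 = £48,500. 5% of the £109,700 excess over £199,900 is £5,485; credit = £48,500 − £5,485 = £43,015. Child Care Credit: £309,600 is at or above £124,000, so the credit is £0. total £43,015 + £0 = £43,015
Henrik (£166,650): Education Credit: base = 5 × £9,700 = £48,500. £166,650 is at or below the £199,900 threshold, so the full £48,500 applies. Child Care Credit: £166,650 is at or above £124,000, so the credit is £0. total £48,500 + £0 = £48,500
Difference: |£43,015 − £48,500| = £5,485.

£5,485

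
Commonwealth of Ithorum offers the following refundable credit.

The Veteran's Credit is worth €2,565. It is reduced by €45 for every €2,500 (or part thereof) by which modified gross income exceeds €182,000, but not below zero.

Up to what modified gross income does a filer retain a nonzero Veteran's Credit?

After 56 increments the reduction is 56 × €45 = €2,520, leaving €45; one more increment wipes it out. Increment 56 ends at excess 56 × €2,500 = €140,000, so the highest qualifying income is €182,000 + €140,000 = €322,000.

€322,000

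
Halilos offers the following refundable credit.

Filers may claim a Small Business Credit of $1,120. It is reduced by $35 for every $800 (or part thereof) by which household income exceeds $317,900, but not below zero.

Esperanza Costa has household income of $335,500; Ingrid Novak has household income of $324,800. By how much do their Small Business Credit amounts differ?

$455

Esperanza ($335,500): Small Business Credit: income exceeds $317,900 by $17,600, which is 22 full-or-partial $800 increments; reduction = 22 × $35 = $770, leaving $350.
Ingrid ($324,800): Small Business Credit: income exceeds $317,900 by $6,900, which is 9 full-or-partial $800 increments; reduction = 9 × $35 = $315, leaving $805.
Difference: |$350 − $805| = $455.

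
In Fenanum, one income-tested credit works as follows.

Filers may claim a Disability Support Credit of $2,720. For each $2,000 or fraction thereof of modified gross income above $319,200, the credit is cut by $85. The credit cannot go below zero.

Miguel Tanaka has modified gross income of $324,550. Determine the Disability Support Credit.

$2,465

Disability Support Credit: income exceeds $319,200 by $5,350, which is 3 full-or-partial $2,000 increments; reduction = 3 × $85 = $255, leaving $2,465.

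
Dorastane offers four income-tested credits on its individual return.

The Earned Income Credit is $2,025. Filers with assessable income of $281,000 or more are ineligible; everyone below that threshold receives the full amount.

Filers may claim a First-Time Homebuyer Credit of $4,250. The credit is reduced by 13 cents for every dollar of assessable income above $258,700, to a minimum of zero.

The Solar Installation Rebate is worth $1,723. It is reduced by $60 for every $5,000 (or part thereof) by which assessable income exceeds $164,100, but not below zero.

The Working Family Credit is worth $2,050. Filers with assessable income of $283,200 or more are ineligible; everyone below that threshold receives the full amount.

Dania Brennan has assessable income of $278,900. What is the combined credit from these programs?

$6,042

Earned Income Credit: $278,900 is below the $281,000 cutoff, so the full $2,025 applies.
First-Time Homebuyer Credit: 13% of the $20,200 excess over $258,700 is $2,626; credit = $4,250 − $2,626 = $1,624.
Solar Installation Rebate: income exceeds $164,100 by $114,800, which is 23 full-or-partial $5,000 increments; reduction = 23 × $60 = $1,380, leaving $343.
Working Family Credit: $278,900 is below the $283,200 cutoff, so the full $2,050 applies.
Total: $2,025 + $1,624 + $343 + $2,050 = $6,042.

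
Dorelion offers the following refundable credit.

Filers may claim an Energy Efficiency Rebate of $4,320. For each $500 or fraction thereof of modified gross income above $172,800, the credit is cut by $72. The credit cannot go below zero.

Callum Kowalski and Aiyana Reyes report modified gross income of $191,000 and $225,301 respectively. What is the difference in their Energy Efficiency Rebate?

$1,656

Callum ($191,000): Energy Efficiency Rebate: income exceeds $172,800 by $18,200, which is 37 full-or-partial $500 increments; reduction = 37 × $72 = $2,664, leaving $1,656.
Aiyana ($225,301): Energy Efficiency Rebate: income exceeds $172,800 by $52,501 → 106 increments × $72 = $7,632 ≥ base, so the credit is $0.
Difference: |$1,656 − $0| = $1,656.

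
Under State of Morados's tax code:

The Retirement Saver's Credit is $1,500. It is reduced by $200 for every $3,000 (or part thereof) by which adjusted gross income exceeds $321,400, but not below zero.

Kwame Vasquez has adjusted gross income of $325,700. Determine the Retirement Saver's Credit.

$1,100

Retirement Saver's Credit: income exceeds $321,400 by $4,300, which is 2 full-or-partial $3,000 increments; reduction = 2 × $200 = $400, leaving $1,100.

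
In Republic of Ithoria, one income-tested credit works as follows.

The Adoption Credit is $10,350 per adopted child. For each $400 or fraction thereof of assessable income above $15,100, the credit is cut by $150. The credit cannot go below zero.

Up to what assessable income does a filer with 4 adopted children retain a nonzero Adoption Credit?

Full credit = 4 × $10,350 = $41,400.
After 275 increments the reduction is 275 × $150 = $41,250, leaving $150; one more increment wipes it out. Increment 275 ends at excess 275 × $400 = $110,000, so the highest qualifying income is $15,100 + $110,000 = $125,100.

$125,100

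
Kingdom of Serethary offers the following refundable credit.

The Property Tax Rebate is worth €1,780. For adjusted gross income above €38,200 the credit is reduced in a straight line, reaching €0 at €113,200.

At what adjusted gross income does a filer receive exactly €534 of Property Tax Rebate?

€534 is 534/1,780 of the full €1,780, so 1,246/1,780 of the €75,000 range has been used: income = €38,200 + €75,000 × 1,246/1,780 = €90,700.

€90,700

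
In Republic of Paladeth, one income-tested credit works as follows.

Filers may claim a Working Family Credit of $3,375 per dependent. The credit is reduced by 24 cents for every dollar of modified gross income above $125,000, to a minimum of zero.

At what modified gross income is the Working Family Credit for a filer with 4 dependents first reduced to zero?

$181,250

Full credit = 4 × $3,375 = $13,500.
The credit falls by 24% of each dollar above $125,000, so it reaches zero when the excess is $13,500 / 24% = $56,250: income = $125,000 + $56,250 = $181,250.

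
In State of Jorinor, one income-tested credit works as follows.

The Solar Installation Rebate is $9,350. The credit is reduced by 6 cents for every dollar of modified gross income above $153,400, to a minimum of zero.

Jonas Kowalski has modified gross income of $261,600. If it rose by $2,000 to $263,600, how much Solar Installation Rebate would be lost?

$120

At $261,600 — 6% of the $108,200 excess over $153,400 is $6,492; credit = $9,350 − $6,492 = $2,858.
At $263,600 — 6% of the $110,200 excess over $153,400 is $6,612; credit = $9,350 − $6,612 = $2,738.
Lost: $2,858 − $2,738 = $120.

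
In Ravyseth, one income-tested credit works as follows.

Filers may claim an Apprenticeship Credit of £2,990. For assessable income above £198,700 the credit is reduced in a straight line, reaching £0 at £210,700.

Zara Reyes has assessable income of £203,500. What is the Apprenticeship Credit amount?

£1,794

Apprenticeship Credit: £203,500 is £4,800 into a £12,000 phase-out range, leaving 7,200/12,000 of the credit: £2,990 × 7,200/12,000 = £1,794.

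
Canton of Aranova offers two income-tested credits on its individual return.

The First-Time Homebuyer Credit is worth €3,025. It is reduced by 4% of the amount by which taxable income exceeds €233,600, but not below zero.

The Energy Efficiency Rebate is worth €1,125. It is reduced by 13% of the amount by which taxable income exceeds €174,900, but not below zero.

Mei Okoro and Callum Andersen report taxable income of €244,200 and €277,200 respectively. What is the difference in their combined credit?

Mei (€244,200): First-Time Homebuyer Credit: 4% of the €10,600 excess over €233,600 is €424; credit = €3,025 − €424 = €2,601. Energy Efficiency Rebate: 13% of the €69,300 excess over €174,900 is €9,009 ≥ base, so the credit is €0. total €2,601 + €0 = €2,601
Callum (€277,200): First-Time Homebuyer Credit: 4% of the €43,600 excess over €233,600 is €1,744; credit = €3,025 − €1,744 = €1,281. Energy Efficiency Rebate: 13% of the €102,300 excess over €174,900 is €13,299 ≥ base, so the credit is €0. total €1,281 + €0 = €1,281
Difference: |€2,601 − €1,281| = €1,320.

€1,320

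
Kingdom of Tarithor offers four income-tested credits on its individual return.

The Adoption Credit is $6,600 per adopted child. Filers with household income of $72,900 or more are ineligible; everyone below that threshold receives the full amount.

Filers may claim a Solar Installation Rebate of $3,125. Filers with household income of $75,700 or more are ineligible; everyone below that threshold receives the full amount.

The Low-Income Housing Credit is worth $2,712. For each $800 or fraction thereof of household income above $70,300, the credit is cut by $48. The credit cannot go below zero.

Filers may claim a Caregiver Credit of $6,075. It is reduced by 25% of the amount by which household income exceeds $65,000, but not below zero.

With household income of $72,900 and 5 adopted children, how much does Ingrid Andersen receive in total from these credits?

$9,745

Adoption Credit: base = 5 × $6,600 = $33,000. $72,900 meets or exceeds the $72,900 cutoff, so the credit is $0.
Solar Installation Rebate: $72,900 is below the $75,700 cutoff, so the full $3,125 applies.
Low-Income Housing Credit: income exceeds $70,300 by $2,600, which is 4 full-or-partial $800 increments; reduction = 4 × $48 = $192, leaving $2,520.
Caregiver Credit: 25% of the $7,900 excess over $65,000 is $1,975; credit = $6,075 − $1,975 = $4,100.
Total: $0 + $3,125 + $2,520 + $4,100 = $9,745.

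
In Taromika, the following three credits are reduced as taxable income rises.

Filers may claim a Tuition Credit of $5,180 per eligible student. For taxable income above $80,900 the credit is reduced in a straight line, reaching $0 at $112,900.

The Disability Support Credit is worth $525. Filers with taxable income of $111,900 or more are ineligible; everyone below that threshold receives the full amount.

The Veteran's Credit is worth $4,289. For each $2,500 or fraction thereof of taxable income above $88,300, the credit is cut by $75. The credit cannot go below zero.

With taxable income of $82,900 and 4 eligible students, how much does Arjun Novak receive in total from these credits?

$24,239

Tuition Credit: base = 4 × $5,180 = $20,720. $82,900 is $2,000 into a $32,000 phase-out range, leaving 30,000/32,000 of the credit: $20,720 × 30,000/32,000 = $19,425.
Disability Support Credit: $82,900 is below the $111,900 cutoff, so the full $525 applies.
Veteran's Credit: $82,900 is at or below the $88,300 threshold, so the full $4,289 applies.
Total: $19,425 + $525 + $4,289 = $24,239.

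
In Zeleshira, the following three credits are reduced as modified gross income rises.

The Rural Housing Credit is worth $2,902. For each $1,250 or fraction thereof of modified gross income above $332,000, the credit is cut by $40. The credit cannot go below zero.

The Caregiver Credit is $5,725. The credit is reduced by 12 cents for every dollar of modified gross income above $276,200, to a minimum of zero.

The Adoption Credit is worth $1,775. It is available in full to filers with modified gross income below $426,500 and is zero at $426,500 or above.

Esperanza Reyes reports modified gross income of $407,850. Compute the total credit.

$2,237

Rural Housing Credit: income exceeds $332,000 by $75,850, which is 61 full-or-partial $1,250 increments; reduction = 61 × $40 = $2,440, leaving $462.
Caregiver Credit: 12% of the $131,650 excess over $276,200 is $15,798 ≥ base, so the credit is $0.
Adoption Credit: $407,850 is below the $426,500 cutoff, so the full $1,775 applies.
Total: $462 + $0 + $1,775 = $2,237.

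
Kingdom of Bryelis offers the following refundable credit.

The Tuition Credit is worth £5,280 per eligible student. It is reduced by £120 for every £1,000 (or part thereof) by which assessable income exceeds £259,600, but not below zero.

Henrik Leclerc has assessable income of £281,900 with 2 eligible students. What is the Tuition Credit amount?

£7,800

Tuition Credit: base = 2 × £5,280 = £10,560. income exceeds £259,600 by £22,300, which is 23 full-or-partial £1,000 increments; reduction = 23 × £120 = £2,760, leaving £7,800.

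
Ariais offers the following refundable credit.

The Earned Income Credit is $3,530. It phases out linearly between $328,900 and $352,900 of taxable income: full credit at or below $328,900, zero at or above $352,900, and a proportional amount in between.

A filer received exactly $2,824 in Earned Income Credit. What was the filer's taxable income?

$333,700

$2,824 is 2,824/3,530 of the full $3,530, so 706/3,530 of the $24,000 range has been used: income = $328,900 + $24,000 × 706/3,530 = $333,700.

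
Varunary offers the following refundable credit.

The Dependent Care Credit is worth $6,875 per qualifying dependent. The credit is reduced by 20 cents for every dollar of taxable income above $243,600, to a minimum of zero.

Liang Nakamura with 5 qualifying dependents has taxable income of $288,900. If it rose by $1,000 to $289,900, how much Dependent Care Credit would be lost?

At $288,900 — base = 5 × $6,875 = $34,375. 20% of the $45,300 excess over $243,600 is $9,060; credit = $34,375 − $9,060 = $25,315.
At $289,900 — base = 5 × $6,875 = $34,375. 20% of the $46,300 excess over $243,600 is $9,260; credit = $34,375 − $9,260 = $25,115.
Lost: $25,315 − $25,115 = $200.

$200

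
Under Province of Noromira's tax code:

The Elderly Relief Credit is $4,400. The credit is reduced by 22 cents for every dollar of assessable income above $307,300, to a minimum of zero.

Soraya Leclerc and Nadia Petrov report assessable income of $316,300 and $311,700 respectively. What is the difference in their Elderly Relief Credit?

$1,012

Soraya ($316,300): Elderly Relief Credit: 22% of the $9,000 excess over $307,300 is $1,980; credit = $4,400 − $1,980 = $2,420.
Nadia ($311,700): Elderly Relief Credit: 22% of the $4,400 excess over $307,300 is $968; credit = $4,400 − $968 = $3,432.
Difference: |$2,420 − $3,432| = $1,012.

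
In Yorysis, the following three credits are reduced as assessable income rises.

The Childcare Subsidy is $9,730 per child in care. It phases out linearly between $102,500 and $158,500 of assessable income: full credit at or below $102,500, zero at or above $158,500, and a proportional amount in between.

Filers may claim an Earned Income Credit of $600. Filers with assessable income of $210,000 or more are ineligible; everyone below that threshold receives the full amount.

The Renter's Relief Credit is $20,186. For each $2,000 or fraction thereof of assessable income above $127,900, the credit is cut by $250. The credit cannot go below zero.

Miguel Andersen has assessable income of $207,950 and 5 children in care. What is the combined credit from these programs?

Childcare Subsidy: base = 5 × $9,730 = $48,650. $207,950 is at or above $158,500, so the credit is $0.
Earned Income Credit: $207,950 is below the $210,000 cutoff, so the full $600 applies.
Renter's Relief Credit: income exceeds $127,900 by $80,050, which is 41 full-or-partial $2,000 increments; reduction = 41 × $250 = $10,250, leaving $9,936.
Total: $0 + $600 + $9,936 = $10,536.

$10,536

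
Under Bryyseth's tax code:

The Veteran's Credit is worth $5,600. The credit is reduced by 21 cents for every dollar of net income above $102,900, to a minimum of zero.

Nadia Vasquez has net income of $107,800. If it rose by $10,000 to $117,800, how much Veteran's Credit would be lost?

$2,100

At $107,800 — 21% of the $4,900 excess over $102,900 is $1,029; credit = $5,600 − $1,029 = $4,571.
At $117,800 — 21% of the $14,900 excess over $102,900 is $3,129; credit = $5,600 − $3,129 = $2,471.
Lost: $4,571 − $2,471 = $2,100.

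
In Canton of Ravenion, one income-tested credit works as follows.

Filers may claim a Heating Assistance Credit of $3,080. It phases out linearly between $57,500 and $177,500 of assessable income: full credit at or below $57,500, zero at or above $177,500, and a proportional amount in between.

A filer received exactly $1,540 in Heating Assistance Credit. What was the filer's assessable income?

$1,540 is 1,540/3,080 of the full $3,080, so 1,540/3,080 of the $120,000 range has been used: income = $57,500 + $120,000 × 1,540/3,080 = $117,500.

$117,500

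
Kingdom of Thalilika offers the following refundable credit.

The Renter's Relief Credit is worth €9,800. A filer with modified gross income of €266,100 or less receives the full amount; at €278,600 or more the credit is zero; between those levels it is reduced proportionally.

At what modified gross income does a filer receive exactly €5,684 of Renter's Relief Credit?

€5,684 is 5,684/9,800 of the full €9,800, so 4,116/9,800 of the €12,500 range has been used: income = €266,100 + €12,500 × 4,116/9,800 = €271,350.

€271,350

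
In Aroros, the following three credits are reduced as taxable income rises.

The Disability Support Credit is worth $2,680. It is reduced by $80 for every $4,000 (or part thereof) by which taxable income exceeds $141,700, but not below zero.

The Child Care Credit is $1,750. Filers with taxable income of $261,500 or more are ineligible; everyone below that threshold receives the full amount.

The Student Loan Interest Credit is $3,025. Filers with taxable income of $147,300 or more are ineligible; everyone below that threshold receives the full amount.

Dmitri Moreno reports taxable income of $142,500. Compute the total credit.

Disability Support Credit: income exceeds $141,700 by $800, which is 1 full-or-partial $4,000 increment; reduction = 1 × $80 = $80, leaving $2,600.
Child Care Credit: $142,500 is below the $261,500 cutoff, so the full $1,750 applies.
Student Loan Interest Credit: $142,500 is below the $147,300 cutoff, so the full $3,025 applies.
Total: $2,600 + $1,750 + $3,025 = $7,375.

$7,375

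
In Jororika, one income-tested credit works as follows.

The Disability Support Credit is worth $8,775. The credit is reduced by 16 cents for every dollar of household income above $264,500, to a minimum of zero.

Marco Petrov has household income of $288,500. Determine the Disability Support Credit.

Disability Support Credit: 16% of the $24,000 excess over $264,500 is $3,840; credit = $8,775 − $3,840 = $4,935.

$4,935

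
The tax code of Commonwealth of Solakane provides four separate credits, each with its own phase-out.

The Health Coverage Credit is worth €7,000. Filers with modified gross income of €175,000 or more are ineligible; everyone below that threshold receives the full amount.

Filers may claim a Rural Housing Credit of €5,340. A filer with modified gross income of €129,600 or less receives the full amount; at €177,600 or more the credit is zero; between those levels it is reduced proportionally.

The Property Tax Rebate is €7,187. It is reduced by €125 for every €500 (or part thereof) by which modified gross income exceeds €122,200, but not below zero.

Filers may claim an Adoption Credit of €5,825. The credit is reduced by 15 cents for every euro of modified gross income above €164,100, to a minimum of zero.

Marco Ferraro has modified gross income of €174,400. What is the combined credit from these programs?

Health Coverage Credit: €174,400 is below the €175,000 cutoff, so the full €7,000 applies.
Rural Housing Credit: €174,400 is €44,800 into a €48,000 phase-out range, leaving 3,200/48,000 of the credit: €5,340 × 3,200/48,000 = €356.
Property Tax Rebate: income exceeds €122,200 by €52,200 → 105 increments × €125 = €13,125 ≥ base, so the credit is €0.
Adoption Credit: 15% of the €10,300 excess over €164,100 is €1,545; credit = €5,825 − €1,545 = €4,280.
Total: €7,000 + €356 + €0 + €4,280 = €11,636.

€11,636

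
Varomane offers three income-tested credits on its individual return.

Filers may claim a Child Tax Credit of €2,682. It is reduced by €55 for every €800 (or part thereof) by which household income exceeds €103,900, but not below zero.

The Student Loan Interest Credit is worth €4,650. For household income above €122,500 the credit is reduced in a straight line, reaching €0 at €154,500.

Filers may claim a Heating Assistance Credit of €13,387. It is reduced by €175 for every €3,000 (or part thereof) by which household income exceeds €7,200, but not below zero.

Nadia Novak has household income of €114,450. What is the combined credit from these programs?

Child Tax Credit: income exceeds €103,900 by €10,550, which is 14 full-or-partial €800 increments; reduction = 14 × €55 = €770, leaving €1,912.
Student Loan Interest Credit: €114,450 is at or below the €122,500 threshold, so the full €4,650 applies.
Heating Assistance Credit: income exceeds €7,200 by €107,250, which is 36 full-or-partial €3,000 increments; reduction = 36 × €175 = €6,300, leaving €7,087.
Total: €1,912 + €4,650 + €7,087 = €13,649.

€13,649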